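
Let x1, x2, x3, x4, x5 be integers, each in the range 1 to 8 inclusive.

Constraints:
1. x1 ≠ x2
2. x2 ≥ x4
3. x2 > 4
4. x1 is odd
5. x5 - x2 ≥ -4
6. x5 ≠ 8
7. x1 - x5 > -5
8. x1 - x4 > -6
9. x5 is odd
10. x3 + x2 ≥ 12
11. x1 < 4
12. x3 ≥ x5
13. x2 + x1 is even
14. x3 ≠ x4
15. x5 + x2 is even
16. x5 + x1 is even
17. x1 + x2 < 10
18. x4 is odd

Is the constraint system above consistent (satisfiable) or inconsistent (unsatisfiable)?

Satisfiable

Take x1 = 1, x2 = 7, x3 = 8, x4 = 5, x5 = 3. Then constraint 5: x5 - x2 = -4; constraint 7: x1 - x5 = -2, and every other listed constraint is also met.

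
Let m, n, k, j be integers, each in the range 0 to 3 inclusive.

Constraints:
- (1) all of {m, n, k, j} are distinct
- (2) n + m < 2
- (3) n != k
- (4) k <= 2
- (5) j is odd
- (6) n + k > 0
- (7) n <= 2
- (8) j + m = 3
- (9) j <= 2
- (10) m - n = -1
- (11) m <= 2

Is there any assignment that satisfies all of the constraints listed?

Constraints 4, 7, 9, and 11 confine each of m, n, k, j to the 3 values {0, …, 2} (the domain already gives each ≥ 0).
Constraint 1 requires all 4 of them to be distinct, but only 3 values are available — impossible by the pigeonhole principle.

Unsatisfiable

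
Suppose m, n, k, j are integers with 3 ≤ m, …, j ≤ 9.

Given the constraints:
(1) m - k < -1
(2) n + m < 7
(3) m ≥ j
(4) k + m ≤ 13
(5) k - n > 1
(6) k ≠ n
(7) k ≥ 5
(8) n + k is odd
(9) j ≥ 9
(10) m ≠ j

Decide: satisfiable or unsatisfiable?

From constraint 7: k ≥ 5. From constraints 3 and 9: m ≥ j ≥ 9. Hence k + m ≥ 14. But constraint 4 requires k + m ≤ 13, and 13 < 14. Contradiction.

Unsatisfiable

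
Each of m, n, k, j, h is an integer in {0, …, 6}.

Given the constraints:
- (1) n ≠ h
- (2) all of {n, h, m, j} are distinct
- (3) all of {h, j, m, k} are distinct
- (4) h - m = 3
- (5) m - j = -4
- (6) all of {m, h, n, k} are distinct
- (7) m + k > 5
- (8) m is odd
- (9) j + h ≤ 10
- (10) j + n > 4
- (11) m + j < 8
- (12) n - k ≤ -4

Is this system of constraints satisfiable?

Satisfiable

One satisfying assignment is m = 1, n = 0, k = 6, j = 5, h = 4.
For the less obvious constraints — constraint 4: h - m = 3; constraint 5: m - j = -4 — and the others hold by inspection.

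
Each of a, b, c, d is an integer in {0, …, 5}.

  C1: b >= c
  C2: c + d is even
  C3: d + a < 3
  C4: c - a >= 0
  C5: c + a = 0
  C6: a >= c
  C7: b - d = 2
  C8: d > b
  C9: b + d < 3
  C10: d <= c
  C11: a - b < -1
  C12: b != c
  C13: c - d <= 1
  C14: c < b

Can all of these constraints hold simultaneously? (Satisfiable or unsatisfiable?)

Unsatisfiable

Constraints 1, 8, and 10 give d ≤ c, c ≤ b, b < d. Chaining: d ≤ c ≤ b < d, which forces d < d — impossible.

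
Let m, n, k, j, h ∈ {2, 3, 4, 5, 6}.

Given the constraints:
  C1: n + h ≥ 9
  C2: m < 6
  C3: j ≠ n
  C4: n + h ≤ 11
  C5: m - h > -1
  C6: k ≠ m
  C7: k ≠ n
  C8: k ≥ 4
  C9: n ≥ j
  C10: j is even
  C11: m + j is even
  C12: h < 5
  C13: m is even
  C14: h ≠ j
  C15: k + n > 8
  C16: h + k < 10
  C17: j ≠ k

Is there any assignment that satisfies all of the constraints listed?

The assignment m = 4, n = 6, k = 5, j = 2, h = 4 works:
  constraint 1 holds since n + h = 10.
  constraint 4 holds since n + h = 10.
The rest check out directly.

Satisfiable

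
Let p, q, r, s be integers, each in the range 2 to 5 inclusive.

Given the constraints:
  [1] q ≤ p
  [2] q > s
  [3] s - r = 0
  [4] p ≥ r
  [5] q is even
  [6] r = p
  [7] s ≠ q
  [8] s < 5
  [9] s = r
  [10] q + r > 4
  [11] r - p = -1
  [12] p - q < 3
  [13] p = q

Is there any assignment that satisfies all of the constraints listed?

From constraints 6, 9, and 13, s = r = p = q, so s = q. But constraint 7 says s ≠ q. Contradiction.

Unsatisfiable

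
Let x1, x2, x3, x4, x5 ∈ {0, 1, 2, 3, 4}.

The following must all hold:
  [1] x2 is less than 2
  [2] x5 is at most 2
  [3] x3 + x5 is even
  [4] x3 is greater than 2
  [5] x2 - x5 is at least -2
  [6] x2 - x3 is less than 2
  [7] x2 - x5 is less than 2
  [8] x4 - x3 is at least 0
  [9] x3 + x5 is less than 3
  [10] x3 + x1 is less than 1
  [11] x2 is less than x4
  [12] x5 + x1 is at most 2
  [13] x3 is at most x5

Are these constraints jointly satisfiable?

From constraint 4: x3 ≥ 3. From constraints 2 and 13: x3 ≤ x5 and x5 ≤ 2, so x3 ≤ 2. But 2 < 3, so no value of x3 works.

Unsatisfiable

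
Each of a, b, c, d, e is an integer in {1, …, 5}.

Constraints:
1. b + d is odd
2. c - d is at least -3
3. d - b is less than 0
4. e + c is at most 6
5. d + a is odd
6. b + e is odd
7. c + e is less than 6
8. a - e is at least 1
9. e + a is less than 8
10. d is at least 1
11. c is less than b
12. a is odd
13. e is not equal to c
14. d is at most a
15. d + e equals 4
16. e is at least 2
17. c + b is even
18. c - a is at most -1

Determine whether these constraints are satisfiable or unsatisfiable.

Satisfiable

Take a = 3, b = 5, c = 1, d = 2, e = 2. Then constraint 2: c - d = -1; constraint 3: d - b = -3, and every other listed constraint is also met.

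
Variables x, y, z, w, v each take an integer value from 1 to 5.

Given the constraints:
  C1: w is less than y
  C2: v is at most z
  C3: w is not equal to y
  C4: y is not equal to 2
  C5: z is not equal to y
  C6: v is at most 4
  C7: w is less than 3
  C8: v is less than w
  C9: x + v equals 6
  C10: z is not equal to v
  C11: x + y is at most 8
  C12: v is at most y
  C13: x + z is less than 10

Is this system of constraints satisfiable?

Satisfiable

Take x = 5, y = 3, z = 4, w = 2, v = 1. Then constraint 9: x + v = 6; constraint 11: x + y = 8, and every other listed constraint is also met.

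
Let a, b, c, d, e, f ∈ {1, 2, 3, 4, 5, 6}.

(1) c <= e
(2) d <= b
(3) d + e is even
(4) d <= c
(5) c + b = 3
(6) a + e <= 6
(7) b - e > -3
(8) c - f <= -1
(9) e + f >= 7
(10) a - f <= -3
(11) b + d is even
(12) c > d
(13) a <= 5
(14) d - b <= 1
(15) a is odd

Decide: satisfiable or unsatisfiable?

Setting (a, b, c, d, e, f) = (3, 1, 2, 1, 3, 6) satisfies everything: constraint 5: c + b = 3; constraint 6: a + e = 6, and the others follow.

Satisfiable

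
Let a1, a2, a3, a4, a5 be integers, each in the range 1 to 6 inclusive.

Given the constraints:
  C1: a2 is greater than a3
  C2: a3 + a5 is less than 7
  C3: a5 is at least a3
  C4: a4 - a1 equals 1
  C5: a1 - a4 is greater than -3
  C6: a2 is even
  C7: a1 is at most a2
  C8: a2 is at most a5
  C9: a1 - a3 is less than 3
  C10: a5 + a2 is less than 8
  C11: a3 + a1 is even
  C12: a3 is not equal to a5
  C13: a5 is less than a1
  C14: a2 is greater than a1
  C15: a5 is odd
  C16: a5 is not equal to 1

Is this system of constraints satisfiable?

Constraints 8, 13, and 14 give a1 < a2, a2 ≤ a5, a5 < a1. Chaining: a1 < a2 ≤ a5 < a1, which forces a1 < a1 — impossible.

Unsatisfiable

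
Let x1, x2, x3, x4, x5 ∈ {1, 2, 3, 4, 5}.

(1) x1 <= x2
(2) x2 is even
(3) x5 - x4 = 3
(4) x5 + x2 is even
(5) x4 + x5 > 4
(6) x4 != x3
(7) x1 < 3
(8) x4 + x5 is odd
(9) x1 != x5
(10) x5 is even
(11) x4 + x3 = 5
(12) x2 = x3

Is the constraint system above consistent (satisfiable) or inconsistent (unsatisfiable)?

Setting (x1, x2, x3, x4, x5) = (1, 4, 4, 1, 4) satisfies everything: constraint 3: x5 - x4 = 3; constraint 5: x4 + x5 = 5; constraint 11: x4 + x3 = 5, and the others follow.

Satisfiable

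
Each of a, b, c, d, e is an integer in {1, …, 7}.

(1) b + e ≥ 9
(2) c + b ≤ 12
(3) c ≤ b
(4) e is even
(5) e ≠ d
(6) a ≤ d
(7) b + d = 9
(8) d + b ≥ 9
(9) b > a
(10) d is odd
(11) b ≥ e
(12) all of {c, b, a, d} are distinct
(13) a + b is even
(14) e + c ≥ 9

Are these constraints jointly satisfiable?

One satisfying assignment is a = 2, b = 6, c = 5, d = 3, e = 6.
For the less obvious constraints — constraint 1: b + e = 12; constraint 2: c + b = 11; constraint 7: b + d = 9 — and the others hold by inspection.

Satisfiable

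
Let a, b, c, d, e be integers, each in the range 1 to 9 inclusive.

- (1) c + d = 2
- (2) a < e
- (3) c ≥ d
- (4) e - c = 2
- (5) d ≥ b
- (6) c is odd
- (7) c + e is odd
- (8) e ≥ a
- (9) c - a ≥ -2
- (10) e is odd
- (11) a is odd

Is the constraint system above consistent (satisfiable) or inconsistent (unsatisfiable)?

Unsatisfiable

Constraint 6 makes c odd and constraint 10 makes e odd, so c + e must be even. Constraint 7 says c + e is odd — contradiction.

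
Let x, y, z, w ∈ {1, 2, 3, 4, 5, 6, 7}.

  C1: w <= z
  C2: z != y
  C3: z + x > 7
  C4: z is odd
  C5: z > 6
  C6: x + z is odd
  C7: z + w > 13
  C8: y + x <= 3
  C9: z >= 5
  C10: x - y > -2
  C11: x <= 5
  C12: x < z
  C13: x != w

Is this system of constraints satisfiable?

Try x = 2, y = 1, z = 7, w = 7.
Check constraint 3: z + x = 9; constraint 7: z + w = 14. The remaining constraints are straightforward to verify.

Satisfiable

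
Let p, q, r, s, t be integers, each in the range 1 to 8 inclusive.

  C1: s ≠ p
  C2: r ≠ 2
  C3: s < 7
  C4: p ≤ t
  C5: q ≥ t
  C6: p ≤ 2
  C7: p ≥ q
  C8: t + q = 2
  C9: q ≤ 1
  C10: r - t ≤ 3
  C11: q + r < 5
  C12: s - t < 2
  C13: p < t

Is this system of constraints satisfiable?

Constraints 5, 7, and 13 give t ≤ q, q ≤ p, p < t. Chaining: t ≤ q ≤ p < t, which forces t < t — impossible.

Unsatisfiable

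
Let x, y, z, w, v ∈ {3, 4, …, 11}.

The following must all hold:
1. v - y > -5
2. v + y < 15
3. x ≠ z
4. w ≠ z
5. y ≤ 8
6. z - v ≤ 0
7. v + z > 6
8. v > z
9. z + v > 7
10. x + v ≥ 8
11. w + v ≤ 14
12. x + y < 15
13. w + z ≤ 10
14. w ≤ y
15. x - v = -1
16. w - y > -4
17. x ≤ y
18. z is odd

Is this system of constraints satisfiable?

Satisfiable

Setting (x, y, z, w, v) = (4, 8, 3, 7, 5) satisfies everything: constraint 1: v - y = -3; constraint 2: v + y = 13, and the others follow.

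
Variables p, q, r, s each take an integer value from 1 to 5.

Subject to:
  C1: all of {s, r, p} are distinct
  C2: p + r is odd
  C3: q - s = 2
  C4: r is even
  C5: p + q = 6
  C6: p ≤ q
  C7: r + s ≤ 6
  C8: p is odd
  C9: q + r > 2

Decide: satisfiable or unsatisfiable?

Take p = 3, q = 3, r = 2, s = 1. Then constraint 3: q - s = 2; constraint 5: p + q = 6, and every other listed constraint is also met.

Satisfiable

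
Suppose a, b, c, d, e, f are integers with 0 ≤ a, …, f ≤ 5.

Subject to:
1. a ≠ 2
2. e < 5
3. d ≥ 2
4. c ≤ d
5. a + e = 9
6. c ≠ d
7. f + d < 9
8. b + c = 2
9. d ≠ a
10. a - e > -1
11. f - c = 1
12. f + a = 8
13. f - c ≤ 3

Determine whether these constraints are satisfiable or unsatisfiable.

Take a = 5, b = 0, c = 2, d = 4, e = 4, f = 3. Then constraint 5: a + e = 9; constraint 7: f + d = 7, and every other listed constraint is also met.

Satisfiable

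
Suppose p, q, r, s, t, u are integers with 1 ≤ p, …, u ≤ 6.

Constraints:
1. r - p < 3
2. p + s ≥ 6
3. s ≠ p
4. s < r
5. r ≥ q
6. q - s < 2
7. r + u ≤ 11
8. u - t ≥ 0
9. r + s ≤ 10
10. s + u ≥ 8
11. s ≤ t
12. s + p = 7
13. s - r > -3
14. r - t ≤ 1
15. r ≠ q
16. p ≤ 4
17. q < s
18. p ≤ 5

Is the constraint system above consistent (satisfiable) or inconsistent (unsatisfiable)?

Satisfiable

Take p = 3, q = 3, r = 5, s = 4, t = 4, u = 4. Then constraint 1: r - p = 2; constraint 2: p + s = 7; constraint 6: q - s = -1, and every other listed constraint is also met.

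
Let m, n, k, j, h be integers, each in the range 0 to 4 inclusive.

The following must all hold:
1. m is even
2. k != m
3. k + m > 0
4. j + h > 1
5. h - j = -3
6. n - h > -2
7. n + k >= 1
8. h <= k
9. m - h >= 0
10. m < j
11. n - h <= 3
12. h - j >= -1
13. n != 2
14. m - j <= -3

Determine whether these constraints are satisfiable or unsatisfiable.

Unsatisfiable

Constraints 9, 12, and 14 give j − m ≥ 3, m − h ≥ 0, h − j ≥ -1.
Adding all 3 inequalities: the left sides telescope to 0, and the right sides sum to 3 + 0 + (-1) = 2. So 0 ≥ 2, which is false.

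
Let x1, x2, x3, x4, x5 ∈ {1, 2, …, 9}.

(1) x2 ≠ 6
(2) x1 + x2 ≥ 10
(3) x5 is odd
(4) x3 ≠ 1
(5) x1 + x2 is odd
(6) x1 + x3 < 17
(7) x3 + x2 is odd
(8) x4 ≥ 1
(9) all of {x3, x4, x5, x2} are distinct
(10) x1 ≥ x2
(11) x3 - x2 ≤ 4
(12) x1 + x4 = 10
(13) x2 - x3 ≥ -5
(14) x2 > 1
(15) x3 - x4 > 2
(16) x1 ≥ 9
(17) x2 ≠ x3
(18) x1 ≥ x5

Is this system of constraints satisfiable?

Satisfiable

One satisfying assignment is x1 = 9, x2 = 2, x3 = 5, x4 = 1, x5 = 9.
For the less obvious constraints — constraint 2: x1 + x2 = 11; constraint 6: x1 + x3 = 14 — and the others hold by inspection.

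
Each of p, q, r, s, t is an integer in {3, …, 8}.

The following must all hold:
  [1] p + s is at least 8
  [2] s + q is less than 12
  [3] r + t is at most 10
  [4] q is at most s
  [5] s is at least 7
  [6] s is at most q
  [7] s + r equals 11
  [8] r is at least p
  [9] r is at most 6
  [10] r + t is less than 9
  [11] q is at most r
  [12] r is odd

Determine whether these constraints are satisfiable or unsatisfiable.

Unsatisfiable

From constraints 5 and 6: q ≥ s and s ≥ 7, so q ≥ 7. From constraints 9 and 11: q ≤ r and r ≤ 6, so q ≤ 6. But 6 < 7, so no value of q works.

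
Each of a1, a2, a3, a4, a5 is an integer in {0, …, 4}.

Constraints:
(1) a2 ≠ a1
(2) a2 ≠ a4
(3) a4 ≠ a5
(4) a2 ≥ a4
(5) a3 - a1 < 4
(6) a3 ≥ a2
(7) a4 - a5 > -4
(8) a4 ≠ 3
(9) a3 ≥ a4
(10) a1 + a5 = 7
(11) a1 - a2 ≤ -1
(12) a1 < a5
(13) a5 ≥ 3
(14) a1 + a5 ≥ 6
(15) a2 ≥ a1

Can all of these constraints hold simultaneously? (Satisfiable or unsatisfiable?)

Setting (a1, a2, a3, a4, a5) = (3, 4, 4, 1, 4) satisfies everything: constraint 5: a3 - a1 = 1; constraint 7: a4 - a5 = -3; constraint 10: a1 + a5 = 7, and the others follow.

Satisfiable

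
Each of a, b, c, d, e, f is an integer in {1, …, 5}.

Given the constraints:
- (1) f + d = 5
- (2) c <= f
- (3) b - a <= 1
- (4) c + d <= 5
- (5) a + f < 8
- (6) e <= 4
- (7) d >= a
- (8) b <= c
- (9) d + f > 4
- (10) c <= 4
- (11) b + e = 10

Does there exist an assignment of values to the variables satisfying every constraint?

From constraints 8 and 10: b ≤ c ≤ 4. From constraint 6: e ≤ 4. Hence b + e ≤ 8. But constraint 11 requires b + e = 10, and 10 > 8. Contradiction.

Unsatisfiable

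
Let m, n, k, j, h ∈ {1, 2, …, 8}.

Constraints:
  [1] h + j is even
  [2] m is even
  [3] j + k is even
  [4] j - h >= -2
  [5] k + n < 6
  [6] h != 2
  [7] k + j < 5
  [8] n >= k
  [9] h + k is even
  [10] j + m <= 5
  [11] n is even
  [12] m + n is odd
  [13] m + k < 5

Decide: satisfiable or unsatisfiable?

Constraint 2 makes m even and constraint 11 makes n even, so m + n must be even. Constraint 12 says m + n is odd — contradiction.

Unsatisfiable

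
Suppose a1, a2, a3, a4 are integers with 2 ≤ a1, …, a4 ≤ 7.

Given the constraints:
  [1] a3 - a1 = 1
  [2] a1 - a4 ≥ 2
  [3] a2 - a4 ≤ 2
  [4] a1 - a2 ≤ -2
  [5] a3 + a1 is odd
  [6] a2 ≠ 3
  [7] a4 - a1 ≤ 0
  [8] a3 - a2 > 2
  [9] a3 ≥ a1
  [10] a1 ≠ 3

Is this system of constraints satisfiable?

Unsatisfiable

Constraints 2, 3, and 4 give a2 − a1 ≥ 2, a1 − a4 ≥ 2, a4 − a2 ≥ -2.
Adding all 3 inequalities: the left sides telescope to 0, and the right sides sum to 2 + 2 + (-2) = 2. So 0 ≥ 2, which is false.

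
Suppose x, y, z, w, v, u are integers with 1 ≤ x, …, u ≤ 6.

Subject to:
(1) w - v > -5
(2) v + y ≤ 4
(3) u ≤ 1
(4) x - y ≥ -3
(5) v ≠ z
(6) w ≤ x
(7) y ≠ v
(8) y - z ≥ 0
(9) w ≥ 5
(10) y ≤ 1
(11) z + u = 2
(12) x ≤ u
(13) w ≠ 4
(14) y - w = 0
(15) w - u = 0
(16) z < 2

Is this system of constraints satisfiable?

From constraints 6 and 9: x ≥ w and w ≥ 5, so x ≥ 5. From constraints 3 and 12: x ≤ u and u ≤ 1, so x ≤ 1. But 1 < 5, so no value of x works.

Unsatisfiable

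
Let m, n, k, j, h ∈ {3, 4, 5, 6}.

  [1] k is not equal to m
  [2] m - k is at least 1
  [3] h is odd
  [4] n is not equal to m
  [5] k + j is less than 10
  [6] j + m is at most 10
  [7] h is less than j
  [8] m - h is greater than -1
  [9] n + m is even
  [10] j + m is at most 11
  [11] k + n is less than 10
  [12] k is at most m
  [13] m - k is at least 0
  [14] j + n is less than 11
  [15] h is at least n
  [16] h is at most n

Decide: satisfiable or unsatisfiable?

Take m = 5, n = 3, k = 4, j = 5, h = 3. Then constraint 2: m - k = 1; constraint 5: k + j = 9, and every other listed constraint is also met.

Satisfiable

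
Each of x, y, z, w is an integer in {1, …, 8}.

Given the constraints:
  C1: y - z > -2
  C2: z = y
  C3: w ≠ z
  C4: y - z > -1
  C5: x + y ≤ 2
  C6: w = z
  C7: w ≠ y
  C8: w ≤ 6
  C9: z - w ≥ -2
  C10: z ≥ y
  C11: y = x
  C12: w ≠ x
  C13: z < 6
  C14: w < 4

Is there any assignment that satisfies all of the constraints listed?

From constraints 2, 6, and 11, w = z = y = x, so w = x. But constraint 12 says w ≠ x. Contradiction.

Unsatisfiable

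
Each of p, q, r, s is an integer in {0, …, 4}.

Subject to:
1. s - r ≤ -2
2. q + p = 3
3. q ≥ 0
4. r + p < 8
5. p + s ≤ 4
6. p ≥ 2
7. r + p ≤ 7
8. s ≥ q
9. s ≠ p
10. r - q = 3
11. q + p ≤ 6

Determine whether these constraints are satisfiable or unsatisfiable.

Try p = 3, q = 0, r = 3, s = 1.
Check constraint 1: s - r = -2; constraint 2: q + p = 3; constraint 4: r + p = 6. The remaining constraints are straightforward to verify.

Satisfiable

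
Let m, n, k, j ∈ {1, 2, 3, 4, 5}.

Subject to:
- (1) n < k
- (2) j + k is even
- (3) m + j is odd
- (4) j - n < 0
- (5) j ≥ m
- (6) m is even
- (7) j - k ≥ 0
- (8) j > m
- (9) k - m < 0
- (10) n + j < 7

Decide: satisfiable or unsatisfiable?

Constraints 1, 4, 5, and 9 give n < k, k < m, m ≤ j, j < n. Chaining: n < k < m ≤ j < n, which forces n < n — impossible.

Unsatisfiable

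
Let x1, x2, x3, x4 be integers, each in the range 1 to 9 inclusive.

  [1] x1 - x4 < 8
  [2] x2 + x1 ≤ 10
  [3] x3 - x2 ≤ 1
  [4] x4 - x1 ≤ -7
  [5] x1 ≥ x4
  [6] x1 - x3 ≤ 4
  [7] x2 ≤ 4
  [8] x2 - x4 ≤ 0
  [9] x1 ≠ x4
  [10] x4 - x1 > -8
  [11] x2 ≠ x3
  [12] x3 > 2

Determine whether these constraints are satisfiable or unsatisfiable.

Constraints 3, 4, 6, and 8 give x2 − x3 ≥ -1, x3 − x1 ≥ -4, x1 − x4 ≥ 7, x4 − x2 ≥ 0.
Adding all 4 inequalities: the left sides telescope to 0, and the right sides sum to (-1) + (-4) + 7 + 0 = 2. So 0 ≥ 2, which is false.

Unsatisfiable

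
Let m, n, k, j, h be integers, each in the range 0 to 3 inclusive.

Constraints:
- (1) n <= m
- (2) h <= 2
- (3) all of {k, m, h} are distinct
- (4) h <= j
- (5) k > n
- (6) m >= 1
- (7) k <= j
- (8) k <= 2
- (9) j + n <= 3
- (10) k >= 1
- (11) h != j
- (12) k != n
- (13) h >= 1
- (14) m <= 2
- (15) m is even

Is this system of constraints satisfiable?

Constraints 2, 6, 8, 10, 13, and 14 confine each of k, m, h to the 2 values {1, 2}.
Constraint 3 requires all 3 of them to be distinct, but only 2 values are available — impossible by the pigeonhole principle.

Unsatisfiable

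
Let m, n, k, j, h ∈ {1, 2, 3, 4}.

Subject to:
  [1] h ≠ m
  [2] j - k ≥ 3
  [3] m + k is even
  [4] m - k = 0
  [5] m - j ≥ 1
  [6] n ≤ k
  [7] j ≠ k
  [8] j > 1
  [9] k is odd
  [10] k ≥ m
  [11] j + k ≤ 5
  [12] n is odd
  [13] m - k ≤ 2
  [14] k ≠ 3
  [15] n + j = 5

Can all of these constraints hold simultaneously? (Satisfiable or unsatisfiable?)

Unsatisfiable

Constraints 2, 5, and 13 give k − m ≥ -2, m − j ≥ 1, j − k ≥ 3.
Adding all 3 inequalities: the left sides telescope to 0, and the right sides sum to (-2) + 1 + 3 = 2. So 0 ≥ 2, which is false.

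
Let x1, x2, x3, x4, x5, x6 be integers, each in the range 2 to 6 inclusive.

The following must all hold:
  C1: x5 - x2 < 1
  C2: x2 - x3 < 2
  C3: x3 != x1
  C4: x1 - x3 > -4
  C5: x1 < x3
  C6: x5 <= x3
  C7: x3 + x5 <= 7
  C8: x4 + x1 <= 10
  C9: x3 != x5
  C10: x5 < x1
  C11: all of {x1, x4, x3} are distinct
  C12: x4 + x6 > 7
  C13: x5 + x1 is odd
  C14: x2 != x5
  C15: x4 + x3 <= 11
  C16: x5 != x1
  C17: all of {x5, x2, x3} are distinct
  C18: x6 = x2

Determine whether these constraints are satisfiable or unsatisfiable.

Satisfiable

One satisfying assignment is x1 = 3, x2 = 3, x3 = 4, x4 = 5, x5 = 2, x6 = 3.
For the less obvious constraints — constraint 1: x5 - x2 = -1; constraint 2: x2 - x3 = -1; constraint 4: x1 - x3 = -1 — and the others hold by inspection.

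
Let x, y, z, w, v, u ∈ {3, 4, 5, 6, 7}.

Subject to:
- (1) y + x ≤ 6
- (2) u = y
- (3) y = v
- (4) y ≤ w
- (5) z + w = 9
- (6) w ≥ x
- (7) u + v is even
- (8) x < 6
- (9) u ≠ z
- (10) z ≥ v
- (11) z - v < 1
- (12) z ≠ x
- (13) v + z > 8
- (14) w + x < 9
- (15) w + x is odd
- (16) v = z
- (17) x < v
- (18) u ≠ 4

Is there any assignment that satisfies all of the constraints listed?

From constraints 2, 3, and 16, u = y = v = z, so u = z. But constraint 9 says u ≠ z. Contradiction.

Unsatisfiable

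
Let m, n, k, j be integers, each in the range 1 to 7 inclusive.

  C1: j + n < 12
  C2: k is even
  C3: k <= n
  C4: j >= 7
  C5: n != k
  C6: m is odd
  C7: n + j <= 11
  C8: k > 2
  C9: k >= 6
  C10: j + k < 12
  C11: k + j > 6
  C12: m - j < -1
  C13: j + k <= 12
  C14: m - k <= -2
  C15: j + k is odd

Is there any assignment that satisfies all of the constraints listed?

Unsatisfiable

From constraints 3 and 9: n ≥ k ≥ 6. From constraint 4: j ≥ 7. Hence n + j ≥ 13. But constraint 7 requires n + j ≤ 11, and 11 < 13. Contradiction.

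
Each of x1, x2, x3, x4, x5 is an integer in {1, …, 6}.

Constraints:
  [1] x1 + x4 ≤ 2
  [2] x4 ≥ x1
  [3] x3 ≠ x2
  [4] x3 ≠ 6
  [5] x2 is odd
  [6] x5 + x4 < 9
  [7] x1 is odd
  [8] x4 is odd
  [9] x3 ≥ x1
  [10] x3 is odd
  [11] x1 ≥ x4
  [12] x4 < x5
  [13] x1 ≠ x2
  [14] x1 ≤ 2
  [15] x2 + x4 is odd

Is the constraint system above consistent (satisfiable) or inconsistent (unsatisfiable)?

Constraint 5 makes x2 odd and constraint 8 makes x4 odd, so x2 + x4 must be even. Constraint 15 says x2 + x4 is odd — contradiction.

Unsatisfiable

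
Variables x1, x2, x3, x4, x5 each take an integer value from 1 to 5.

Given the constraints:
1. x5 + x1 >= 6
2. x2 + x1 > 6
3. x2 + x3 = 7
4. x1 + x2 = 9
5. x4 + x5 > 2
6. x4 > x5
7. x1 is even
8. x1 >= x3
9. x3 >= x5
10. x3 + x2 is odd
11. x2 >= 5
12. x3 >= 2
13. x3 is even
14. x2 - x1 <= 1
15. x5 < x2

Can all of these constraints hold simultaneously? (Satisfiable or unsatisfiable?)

One satisfying assignment is x1 = 4, x2 = 5, x3 = 2, x4 = 3, x5 = 2.
For the less obvious constraints — constraint 1: x5 + x1 = 6; constraint 2: x2 + x1 = 9; constraint 3: x2 + x3 = 7 — and the others hold by inspection.

Satisfiable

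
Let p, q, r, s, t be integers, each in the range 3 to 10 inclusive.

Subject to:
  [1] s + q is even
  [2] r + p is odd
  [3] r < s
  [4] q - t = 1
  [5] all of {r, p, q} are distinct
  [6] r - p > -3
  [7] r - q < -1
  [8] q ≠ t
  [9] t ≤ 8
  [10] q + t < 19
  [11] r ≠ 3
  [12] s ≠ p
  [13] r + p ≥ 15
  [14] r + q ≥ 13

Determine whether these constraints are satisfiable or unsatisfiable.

Satisfiable

The assignment p = 8, q = 9, r = 7, s = 9, t = 8 works:
  constraint 4 holds since q - t = 1.
  constraint 6 holds since r - p = -1.
  constraint 7 holds since r - q = -2.
The rest check out directly.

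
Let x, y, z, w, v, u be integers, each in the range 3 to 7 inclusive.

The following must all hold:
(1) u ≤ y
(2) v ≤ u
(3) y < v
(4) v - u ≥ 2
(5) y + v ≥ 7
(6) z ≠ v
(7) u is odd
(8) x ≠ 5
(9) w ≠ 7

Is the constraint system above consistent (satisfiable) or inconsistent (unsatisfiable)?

Unsatisfiable

Constraints 1, 2, and 3 give v ≤ u, u ≤ y, y < v. Chaining: v ≤ u ≤ y < v, which forces v < v — impossible.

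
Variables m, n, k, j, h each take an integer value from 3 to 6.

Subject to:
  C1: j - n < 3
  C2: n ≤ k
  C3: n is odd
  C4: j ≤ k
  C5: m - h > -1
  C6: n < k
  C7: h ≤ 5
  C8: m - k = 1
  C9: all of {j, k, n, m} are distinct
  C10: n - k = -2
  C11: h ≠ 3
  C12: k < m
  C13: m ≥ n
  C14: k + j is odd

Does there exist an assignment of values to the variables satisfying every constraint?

Take m = 6, n = 3, k = 5, j = 4, h = 4. Then constraint 1: j - n = 1; constraint 5: m - h = 2; constraint 8: m - k = 1, and every other listed constraint is also met.

Satisfiable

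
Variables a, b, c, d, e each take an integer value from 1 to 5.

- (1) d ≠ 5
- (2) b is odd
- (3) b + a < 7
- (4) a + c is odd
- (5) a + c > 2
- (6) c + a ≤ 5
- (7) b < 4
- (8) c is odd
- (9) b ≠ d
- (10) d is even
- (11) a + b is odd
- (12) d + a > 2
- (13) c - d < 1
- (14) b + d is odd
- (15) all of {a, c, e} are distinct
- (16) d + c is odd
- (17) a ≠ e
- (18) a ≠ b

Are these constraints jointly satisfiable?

Satisfiable

The assignment a = 2, b = 3, c = 1, d = 2, e = 3 works:
  constraint 3 holds since b + a = 5.
  constraint 5 holds since a + c = 3.
The rest check out directly.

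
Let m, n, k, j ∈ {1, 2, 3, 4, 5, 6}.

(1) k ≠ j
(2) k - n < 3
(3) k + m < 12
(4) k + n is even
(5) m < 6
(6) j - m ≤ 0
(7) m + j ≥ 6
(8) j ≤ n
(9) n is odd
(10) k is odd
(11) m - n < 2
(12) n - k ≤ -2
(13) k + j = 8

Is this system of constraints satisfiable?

The assignment m = 4, n = 3, k = 5, j = 3 works:
  constraint 2 holds since k - n = 2.
  constraint 3 holds since k + m = 9.
The rest check out directly.

Satisfiable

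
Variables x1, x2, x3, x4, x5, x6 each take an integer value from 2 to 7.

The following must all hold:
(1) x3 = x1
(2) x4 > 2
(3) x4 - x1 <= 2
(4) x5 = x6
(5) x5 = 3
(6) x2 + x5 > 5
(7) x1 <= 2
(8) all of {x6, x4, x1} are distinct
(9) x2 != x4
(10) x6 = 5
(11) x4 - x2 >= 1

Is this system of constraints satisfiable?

Constraint 5 fixes x5 = 3 and constraint 10 fixes x6 = 5, but constraint 4 requires x5 = x6. Since 3 ≠ 5, contradiction.

Unsatisfiable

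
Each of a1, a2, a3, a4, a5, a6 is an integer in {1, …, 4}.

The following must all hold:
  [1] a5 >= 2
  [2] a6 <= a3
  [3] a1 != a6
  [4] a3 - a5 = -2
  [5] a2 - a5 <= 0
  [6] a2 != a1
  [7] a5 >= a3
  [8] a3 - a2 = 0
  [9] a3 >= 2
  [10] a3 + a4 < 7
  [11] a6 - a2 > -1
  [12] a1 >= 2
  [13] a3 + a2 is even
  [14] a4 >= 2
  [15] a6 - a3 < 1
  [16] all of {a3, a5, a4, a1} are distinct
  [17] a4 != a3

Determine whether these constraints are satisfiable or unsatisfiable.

Constraints 1, 9, 12, and 14 confine each of a3, a5, a4, a1 to the 3 values {2, …, 4} (the domain already gives each ≤ 4).
Constraint 16 requires all 4 of them to be distinct, but only 3 values are available — impossible by the pigeonhole principle.

Unsatisfiable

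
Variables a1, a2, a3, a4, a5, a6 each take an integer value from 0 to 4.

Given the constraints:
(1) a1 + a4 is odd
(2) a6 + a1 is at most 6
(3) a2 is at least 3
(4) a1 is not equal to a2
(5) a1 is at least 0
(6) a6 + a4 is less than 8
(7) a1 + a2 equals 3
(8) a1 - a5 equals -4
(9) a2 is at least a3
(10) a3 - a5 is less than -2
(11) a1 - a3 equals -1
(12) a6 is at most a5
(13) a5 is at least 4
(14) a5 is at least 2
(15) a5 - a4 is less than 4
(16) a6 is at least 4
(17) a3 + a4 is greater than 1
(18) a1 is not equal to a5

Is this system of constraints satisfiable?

Satisfiable

Take a1 = 0, a2 = 3, a3 = 1, a4 = 3, a5 = 4, a6 = 4. Then constraint 2: a6 + a1 = 4; constraint 6: a6 + a4 = 7, and every other listed constraint is also met.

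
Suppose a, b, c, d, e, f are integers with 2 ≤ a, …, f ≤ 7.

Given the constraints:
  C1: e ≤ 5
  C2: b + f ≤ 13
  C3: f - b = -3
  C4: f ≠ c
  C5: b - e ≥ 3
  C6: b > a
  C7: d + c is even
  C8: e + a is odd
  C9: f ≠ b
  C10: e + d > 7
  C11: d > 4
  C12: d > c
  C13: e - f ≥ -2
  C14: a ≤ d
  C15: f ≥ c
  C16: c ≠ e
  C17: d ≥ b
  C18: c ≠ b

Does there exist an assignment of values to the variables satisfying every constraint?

Satisfiable

Setting (a, b, c, d, e, f) = (5, 7, 3, 7, 2, 4) satisfies everything: constraint 2: b + f = 11; constraint 3: f - b = -3; constraint 5: b - e = 5, and the others follow.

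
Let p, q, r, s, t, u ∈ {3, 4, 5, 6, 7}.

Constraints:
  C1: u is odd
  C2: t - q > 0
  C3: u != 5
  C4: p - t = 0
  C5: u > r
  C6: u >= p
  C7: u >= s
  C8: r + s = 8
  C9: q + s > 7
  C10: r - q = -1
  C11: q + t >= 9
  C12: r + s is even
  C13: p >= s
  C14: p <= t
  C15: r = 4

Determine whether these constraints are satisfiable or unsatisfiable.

Setting (p, q, r, s, t, u) = (7, 5, 4, 4, 7, 7) satisfies everything: constraint 2: t - q = 2; constraint 4: p - t = 0; constraint 8: r + s = 8, and the others follow.

Satisfiable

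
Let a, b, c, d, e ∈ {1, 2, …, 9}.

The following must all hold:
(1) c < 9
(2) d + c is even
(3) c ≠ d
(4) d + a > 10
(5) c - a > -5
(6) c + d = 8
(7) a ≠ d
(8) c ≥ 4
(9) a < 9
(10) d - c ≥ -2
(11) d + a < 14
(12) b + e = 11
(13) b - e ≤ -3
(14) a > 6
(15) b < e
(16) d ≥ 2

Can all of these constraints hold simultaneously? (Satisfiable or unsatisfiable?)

Satisfiable

Try a = 8, b = 4, c = 5, d = 3, e = 7.
Check constraint 4: d + a = 11; constraint 5: c - a = -3; constraint 6: c + d = 8. The remaining constraints are straightforward to verify.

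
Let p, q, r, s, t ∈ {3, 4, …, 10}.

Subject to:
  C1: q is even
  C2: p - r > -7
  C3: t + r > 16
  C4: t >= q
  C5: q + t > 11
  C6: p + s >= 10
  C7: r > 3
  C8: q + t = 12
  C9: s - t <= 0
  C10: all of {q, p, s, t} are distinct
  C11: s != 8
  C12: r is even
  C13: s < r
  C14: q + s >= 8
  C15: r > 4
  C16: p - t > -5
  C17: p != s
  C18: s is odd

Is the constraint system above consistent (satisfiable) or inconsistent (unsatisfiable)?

Try p = 5, q = 4, r = 10, s = 7, t = 8.
Check constraint 2: p - r = -5; constraint 3: t + r = 18; constraint 5: q + t = 12. The remaining constraints are straightforward to verify.

Satisfiable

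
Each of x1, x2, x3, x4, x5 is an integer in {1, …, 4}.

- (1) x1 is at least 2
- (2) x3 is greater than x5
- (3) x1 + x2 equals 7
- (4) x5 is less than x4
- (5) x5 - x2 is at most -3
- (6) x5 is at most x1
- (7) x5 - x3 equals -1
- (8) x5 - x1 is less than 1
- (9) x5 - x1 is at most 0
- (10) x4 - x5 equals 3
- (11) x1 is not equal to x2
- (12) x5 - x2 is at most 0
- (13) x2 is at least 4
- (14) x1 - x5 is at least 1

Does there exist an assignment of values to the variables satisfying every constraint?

Satisfiable

Try x1 = 3, x2 = 4, x3 = 2, x4 = 4, x5 = 1.
Check constraint 3: x1 + x2 = 7; constraint 5: x5 - x2 = -3; constraint 7: x5 - x3 = -1. The remaining constraints are straightforward to verify.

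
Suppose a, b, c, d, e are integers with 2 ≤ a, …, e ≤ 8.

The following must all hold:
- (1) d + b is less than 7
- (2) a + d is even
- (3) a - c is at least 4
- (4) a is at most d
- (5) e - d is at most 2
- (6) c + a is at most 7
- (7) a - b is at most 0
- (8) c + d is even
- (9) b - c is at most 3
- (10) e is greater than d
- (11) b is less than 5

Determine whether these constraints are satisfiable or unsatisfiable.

Unsatisfiable

Constraints 3, 7, and 9 give a − c ≥ 4, c − b ≥ -3, b − a ≥ 0.
Adding all 3 inequalities: the left sides telescope to 0, and the right sides sum to 4 + (-3) + 0 = 1. So 0 ≥ 1, which is false.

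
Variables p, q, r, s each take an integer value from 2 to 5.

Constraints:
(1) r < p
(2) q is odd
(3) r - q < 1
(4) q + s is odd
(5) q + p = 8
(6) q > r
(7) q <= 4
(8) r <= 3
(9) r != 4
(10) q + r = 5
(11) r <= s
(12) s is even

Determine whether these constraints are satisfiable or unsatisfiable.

The assignment p = 5, q = 3, r = 2, s = 2 works:
  constraint 3 holds since r - q = -1.
  constraint 5 holds since q + p = 8.
  constraint 10 holds since q + r = 5.
The rest check out directly.

Satisfiable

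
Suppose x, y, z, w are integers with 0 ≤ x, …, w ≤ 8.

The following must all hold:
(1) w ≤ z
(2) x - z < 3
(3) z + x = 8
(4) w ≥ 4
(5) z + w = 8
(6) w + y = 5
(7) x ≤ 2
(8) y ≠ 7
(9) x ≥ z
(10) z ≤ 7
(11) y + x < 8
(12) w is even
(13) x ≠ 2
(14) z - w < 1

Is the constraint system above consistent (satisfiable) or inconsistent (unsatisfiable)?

Unsatisfiable

From constraints 1 and 4: z ≥ w and w ≥ 4, so z ≥ 4. From constraints 7 and 9: z ≤ x and x ≤ 2, so z ≤ 2. But 2 < 4, so no value of z works.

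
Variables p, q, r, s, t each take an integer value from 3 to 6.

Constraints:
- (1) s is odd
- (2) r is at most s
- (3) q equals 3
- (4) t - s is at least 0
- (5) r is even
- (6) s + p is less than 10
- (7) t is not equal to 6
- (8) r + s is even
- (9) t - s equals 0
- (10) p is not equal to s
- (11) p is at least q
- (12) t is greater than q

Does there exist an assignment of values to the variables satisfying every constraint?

Unsatisfiable

Constraint 5 makes r even and constraint 1 makes s odd, so r + s must be odd. Constraint 8 says r + s is even — contradiction.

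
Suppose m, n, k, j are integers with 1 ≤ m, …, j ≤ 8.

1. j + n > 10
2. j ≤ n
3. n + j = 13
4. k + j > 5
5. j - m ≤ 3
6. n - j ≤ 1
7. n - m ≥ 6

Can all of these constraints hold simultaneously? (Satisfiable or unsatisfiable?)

Unsatisfiable

Constraints 5, 6, and 7 give n − m ≥ 6, m − j ≥ -3, j − n ≥ -1.
Adding all 3 inequalities: the left sides telescope to 0, and the right sides sum to 6 + (-3) + (-1) = 2. So 0 ≥ 2, which is false.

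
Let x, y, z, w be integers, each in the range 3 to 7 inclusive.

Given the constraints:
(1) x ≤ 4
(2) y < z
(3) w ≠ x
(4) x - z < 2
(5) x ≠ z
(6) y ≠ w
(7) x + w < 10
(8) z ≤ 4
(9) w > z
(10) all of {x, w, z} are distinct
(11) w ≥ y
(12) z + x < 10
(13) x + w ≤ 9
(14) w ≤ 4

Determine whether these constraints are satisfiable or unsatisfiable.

Unsatisfiable

Constraints 1, 8, and 14 confine each of x, w, z to the 2 values {3, 4} (the domain already gives each ≥ 3).
Constraint 10 requires all 3 of them to be distinct, but only 2 values are available — impossible by the pigeonhole principle.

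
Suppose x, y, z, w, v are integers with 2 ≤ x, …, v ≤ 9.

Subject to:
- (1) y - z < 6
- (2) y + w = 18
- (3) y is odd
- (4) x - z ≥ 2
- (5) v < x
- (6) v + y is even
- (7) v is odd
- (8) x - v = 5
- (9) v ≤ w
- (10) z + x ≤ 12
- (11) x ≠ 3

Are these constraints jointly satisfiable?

Satisfiable

Setting (x, y, z, w, v) = (8, 9, 4, 9, 3) satisfies everything: constraint 1: y - z = 5; constraint 2: y + w = 18; constraint 4: x - z = 4, and the others follow.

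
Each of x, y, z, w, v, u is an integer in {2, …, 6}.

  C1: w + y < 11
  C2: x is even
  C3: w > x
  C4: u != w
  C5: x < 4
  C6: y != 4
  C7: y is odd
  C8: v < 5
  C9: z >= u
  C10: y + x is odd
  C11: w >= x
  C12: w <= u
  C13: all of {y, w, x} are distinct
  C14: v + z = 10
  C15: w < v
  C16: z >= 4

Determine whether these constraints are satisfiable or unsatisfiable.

The assignment x = 2, y = 5, z = 6, w = 3, v = 4, u = 6 works:
  constraint 1 holds since w + y = 8.
  constraint 13 holds since values 5, 3, 2 are distinct.
  constraint 14 holds since v + z = 10.
The rest check out directly.

Satisfiable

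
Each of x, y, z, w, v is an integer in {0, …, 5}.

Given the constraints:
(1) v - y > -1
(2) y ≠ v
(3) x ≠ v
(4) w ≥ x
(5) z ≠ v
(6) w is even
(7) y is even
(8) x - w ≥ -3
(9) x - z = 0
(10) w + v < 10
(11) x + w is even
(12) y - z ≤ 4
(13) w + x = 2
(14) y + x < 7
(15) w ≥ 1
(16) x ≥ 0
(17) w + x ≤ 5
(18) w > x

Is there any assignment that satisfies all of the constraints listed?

Satisfiable

The assignment x = 0, y = 4, z = 0, w = 2, v = 5 works:
  constraint 1 holds since v - y = 1.
  constraint 8 holds since x - w = -2.
The rest check out directly.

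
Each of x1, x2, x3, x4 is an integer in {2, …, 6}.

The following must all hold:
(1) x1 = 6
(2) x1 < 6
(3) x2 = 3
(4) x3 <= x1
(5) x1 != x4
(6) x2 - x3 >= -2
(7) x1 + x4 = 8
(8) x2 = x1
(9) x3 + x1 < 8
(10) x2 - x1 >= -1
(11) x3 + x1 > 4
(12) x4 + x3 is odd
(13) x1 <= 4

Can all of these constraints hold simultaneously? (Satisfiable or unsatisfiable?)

Unsatisfiable

Constraint 3 fixes x2 = 3 and constraint 1 fixes x1 = 6, but constraint 8 requires x2 = x1. Since 3 ≠ 6, contradiction.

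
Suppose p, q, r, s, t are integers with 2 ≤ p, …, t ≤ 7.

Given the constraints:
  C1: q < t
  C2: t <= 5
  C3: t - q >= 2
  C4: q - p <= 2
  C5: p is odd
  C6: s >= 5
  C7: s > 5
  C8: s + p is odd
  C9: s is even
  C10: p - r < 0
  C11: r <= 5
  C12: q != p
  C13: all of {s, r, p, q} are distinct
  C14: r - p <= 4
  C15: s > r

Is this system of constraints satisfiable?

Take p = 3, q = 2, r = 5, s = 6, t = 5. Then constraint 3: t - q = 3; constraint 4: q - p = -1; constraint 10: p - r = -2, and every other listed constraint is also met.

Satisfiable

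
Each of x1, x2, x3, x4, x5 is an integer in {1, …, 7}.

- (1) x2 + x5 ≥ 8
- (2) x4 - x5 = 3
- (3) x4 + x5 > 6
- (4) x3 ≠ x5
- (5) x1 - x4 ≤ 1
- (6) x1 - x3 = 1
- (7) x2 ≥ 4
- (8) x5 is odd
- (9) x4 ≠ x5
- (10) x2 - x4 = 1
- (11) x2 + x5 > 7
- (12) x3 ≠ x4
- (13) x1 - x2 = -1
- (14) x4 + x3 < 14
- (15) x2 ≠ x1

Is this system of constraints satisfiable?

Satisfiable

Take x1 = 6, x2 = 7, x3 = 5, x4 = 6, x5 = 3. Then constraint 1: x2 + x5 = 10; constraint 2: x4 - x5 = 3, and every other listed constraint is also met.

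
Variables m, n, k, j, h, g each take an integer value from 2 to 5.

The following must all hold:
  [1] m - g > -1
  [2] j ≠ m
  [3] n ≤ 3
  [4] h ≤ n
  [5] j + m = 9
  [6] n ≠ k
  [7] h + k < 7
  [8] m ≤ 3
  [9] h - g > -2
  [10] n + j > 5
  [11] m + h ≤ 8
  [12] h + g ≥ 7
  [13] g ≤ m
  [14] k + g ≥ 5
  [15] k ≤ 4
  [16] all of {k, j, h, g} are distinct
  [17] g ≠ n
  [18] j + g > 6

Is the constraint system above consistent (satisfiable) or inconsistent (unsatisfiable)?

From constraints 3 and 4: h ≤ n ≤ 3. From constraints 8 and 13: g ≤ m ≤ 3. Hence h + g ≤ 6. But constraint 12 requires h + g ≥ 7, and 7 > 6. Contradiction.

Unsatisfiable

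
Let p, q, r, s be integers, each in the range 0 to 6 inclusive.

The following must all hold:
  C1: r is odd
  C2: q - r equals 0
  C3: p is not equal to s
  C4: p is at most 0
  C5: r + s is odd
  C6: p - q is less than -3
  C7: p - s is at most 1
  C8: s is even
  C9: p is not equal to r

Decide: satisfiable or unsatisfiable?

Try p = 0, q = 5, r = 5, s = 2.
Check constraint 2: q - r = 0; constraint 6: p - q = -5. The remaining constraints are straightforward to verify.

Satisfiable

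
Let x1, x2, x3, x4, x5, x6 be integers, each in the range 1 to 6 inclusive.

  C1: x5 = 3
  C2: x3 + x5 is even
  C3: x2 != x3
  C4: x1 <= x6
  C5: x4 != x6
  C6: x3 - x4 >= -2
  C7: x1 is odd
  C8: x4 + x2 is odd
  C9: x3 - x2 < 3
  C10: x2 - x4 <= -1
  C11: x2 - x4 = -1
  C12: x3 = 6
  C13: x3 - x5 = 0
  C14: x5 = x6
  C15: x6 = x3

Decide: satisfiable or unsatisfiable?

Constraint 1 fixes x5 = 3 and constraint 12 fixes x3 = 6. Constraints 14 and 15 give x5 = x6 = x3, so x5 = x3. But 3 ≠ 6 — contradiction.

Unsatisfiable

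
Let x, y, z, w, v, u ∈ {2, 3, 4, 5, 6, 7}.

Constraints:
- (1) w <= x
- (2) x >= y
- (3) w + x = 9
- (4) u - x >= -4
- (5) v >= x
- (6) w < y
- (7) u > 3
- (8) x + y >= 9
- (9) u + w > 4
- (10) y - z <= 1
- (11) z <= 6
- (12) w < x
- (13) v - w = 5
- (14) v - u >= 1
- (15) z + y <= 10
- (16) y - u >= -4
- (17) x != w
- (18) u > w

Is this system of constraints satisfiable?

Satisfiable

Try x = 7, y = 3, z = 4, w = 2, v = 7, u = 5.
Check constraint 3: w + x = 9; constraint 4: u - x = -2; constraint 8: x + y = 10. The remaining constraints are straightforward to verify.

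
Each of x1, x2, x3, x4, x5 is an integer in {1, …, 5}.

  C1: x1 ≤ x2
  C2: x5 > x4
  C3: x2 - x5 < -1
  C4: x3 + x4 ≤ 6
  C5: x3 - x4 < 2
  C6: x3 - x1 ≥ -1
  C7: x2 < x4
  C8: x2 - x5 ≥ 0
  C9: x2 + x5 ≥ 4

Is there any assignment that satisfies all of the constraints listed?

Unsatisfiable

Constraints 2, 7, and 8 give x5 ≤ x2, x2 < x4, x4 < x5. Chaining: x5 ≤ x2 < x4 < x5, which forces x5 < x5 — impossible.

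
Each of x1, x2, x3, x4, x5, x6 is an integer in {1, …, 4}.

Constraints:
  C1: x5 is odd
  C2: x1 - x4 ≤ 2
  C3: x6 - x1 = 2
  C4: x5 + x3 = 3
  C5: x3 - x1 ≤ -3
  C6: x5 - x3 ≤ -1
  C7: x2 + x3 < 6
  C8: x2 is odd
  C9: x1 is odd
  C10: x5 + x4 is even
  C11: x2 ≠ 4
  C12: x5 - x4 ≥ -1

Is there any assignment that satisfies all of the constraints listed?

Constraints 2, 5, 6, and 12 give x3 − x5 ≥ 1, x5 − x4 ≥ -1, x4 − x1 ≥ -2, x1 − x3 ≥ 3.
Adding all 4 inequalities: the left sides telescope to 0, and the right sides sum to 1 + (-1) + (-2) + 3 = 1. So 0 ≥ 1, which is false.

Unsatisfiable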